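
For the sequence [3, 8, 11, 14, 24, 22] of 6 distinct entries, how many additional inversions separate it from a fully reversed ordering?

14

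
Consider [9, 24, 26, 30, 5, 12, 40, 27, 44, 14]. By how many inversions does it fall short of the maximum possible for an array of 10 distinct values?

30

Maximum inversions for 10 distinct elements is C(10, 2) = 10·9/2 = 45.
Current inversions — for each element, count later smaller elements:
9: 1
24: 3
26: 3
30: 4
5: 0
12: 0
40: 2
27: 1
44: 1
14: 0
Current total: 1 + 3 + 3 + 4 + 0 + 0 + 2 + 1 + 1 + 0 = 15
Shortfall: 45 − 15 = 30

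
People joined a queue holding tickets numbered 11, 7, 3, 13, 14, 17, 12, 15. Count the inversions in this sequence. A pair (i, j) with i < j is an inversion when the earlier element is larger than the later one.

7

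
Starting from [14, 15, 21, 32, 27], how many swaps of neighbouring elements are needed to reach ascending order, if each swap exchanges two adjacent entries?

1

Each adjacent swap fixes exactly one inversion, so the minimum swap count equals the number of inversions.
Count inversions — for each element, later elements that are smaller:
14: none → 0
15: none → 0
21: none → 0
32: 27 → 1
27: none → 0
Total inversions: 0 + 0 + 0 + 1 + 0 = 1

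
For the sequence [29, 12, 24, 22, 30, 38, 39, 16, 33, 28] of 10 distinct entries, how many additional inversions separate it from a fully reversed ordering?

28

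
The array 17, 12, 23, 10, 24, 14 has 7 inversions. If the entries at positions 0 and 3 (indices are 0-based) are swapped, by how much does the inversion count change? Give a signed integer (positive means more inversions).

Positions 0 and 3 hold 17 and 10; after swapping, the array is [10, 12, 23, 17, 24, 14].
Sweep left to right; for each value list the smaller values that follow it:
10: 0
12: 0
23: 2
17: 1
24: 1
14: 0
Sum: 0 + 0 + 2 + 1 + 1 + 0 = 4
Change: 4 − 7 = -3

-3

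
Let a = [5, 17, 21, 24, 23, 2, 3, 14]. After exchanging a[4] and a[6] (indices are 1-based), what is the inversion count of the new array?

Positions 4 and 6 hold 24 and 2; after swapping, the array is [5, 17, 21, 2, 23, 24, 3, 14].
Sweep left to right; for each value list the smaller values that follow it:
5 → 2, 3 → 2
17 → 2, 3, 14 → 3
21 → 2, 3, 14 → 3
2 → none → 0
23 → 3, 14 → 2
24 → 3, 14 → 2
3 → none → 0
14 → none → 0
Sum: 2 + 3 + 3 + 0 + 2 + 2 + 0 + 0 = 12

There are 12 inversions.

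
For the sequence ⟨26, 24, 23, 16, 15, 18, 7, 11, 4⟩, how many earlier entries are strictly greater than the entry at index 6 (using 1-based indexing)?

The element at index 6 is 18.
Elements before it: 26, 24, 23, 16, 15
Those larger than 18: 26, 24, 23

3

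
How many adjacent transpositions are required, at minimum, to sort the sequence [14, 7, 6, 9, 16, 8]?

The minimum number of adjacent swaps to sort an array equals its inversion count, since every such swap removes exactly one inversion.
Count inversions — for each element, later elements that are smaller:
14: 7, 6, 9, 8 → 4
7: 6 → 1
6: none → 0
9: 8 → 1
16: 8 → 1
8: none → 0
Total inversions: 4 + 1 + 0 + 1 + 1 + 0 = 7

7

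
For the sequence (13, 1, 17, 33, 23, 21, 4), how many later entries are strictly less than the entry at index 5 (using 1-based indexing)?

The element at index 5 is 23.
Elements after it: 21, 4
Those smaller than 23: 21, 4

2 such elements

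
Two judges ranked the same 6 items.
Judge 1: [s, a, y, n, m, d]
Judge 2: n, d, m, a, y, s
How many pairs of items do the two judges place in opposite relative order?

12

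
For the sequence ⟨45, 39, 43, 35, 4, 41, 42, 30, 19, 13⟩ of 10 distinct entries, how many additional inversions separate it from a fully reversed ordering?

11

Maximum inversions for 10 distinct elements is C(10, 2) = 10·9/2 = 45.
Current inversions — for each element, count later smaller elements:
45: 9
39: 5
43: 7
35: 4
4: 0
41: 3
42: 3
30: 2
19: 1
13: 0
Current total: 9 + 5 + 7 + 4 + 0 + 3 + 3 + 2 + 1 + 0 = 34
Shortfall: 45 − 34 = 11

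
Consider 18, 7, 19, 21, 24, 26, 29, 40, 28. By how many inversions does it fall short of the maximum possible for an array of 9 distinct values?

Maximum inversions for 9 distinct elements is C(9, 2) = 9·8/2 = 36.
Current inversions — for each element, count later smaller elements:
18: 1
7: 0
19: 0
21: 0
24: 0
26: 0
29: 1
40: 1
28: 0
Current total: 1 + 0 + 0 + 0 + 0 + 0 + 1 + 1 + 0 = 3
Shortfall: 36 − 3 = 33

33 inversions short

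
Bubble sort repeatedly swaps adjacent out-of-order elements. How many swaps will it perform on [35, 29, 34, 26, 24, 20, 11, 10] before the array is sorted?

There are 27 adjacent swaps.

Minimum adjacent swaps = number of inversions (each swap of adjacent out-of-order elements removes one inversion and no swap can remove more).
Count inversions — for each element, later elements that are smaller:
35: 29, 34, 26, 24, 20, 11, 10 → 7
29: 26, 24, 20, 11, 10 → 5
34: 26, 24, 20, 11, 10 → 5
26: 24, 20, 11, 10 → 4
24: 20, 11, 10 → 3
20: 11, 10 → 2
11: 10 → 1
10: none → 0
Total inversions: 7 + 5 + 5 + 4 + 3 + 2 + 1 + 0 = 27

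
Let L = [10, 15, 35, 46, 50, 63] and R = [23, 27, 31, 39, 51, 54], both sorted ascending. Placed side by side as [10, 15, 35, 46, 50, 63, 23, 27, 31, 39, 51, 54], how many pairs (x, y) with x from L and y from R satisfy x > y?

Count, for every r in R, how many entries of L exceed r:
r = 23: 35, 46, 50, 63 → 4
r = 27: 35, 46, 50, 63 → 4
r = 31: 35, 46, 50, 63 → 4
r = 39: 46, 50, 63 → 3
r = 51: 63 → 1
r = 54: 63 → 1
Cross-inversions: 4 + 4 + 4 + 3 + 1 + 1 = 17

17 split inversions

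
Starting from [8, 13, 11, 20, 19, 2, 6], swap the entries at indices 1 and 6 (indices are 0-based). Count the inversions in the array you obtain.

Positions 1 and 6 hold 13 and 6; after swapping, the array is [8, 6, 11, 20, 19, 2, 13].
Element-by-element contributions:
8: 2
6: 1
11: 1
20: 3
19: 2
2: 0
13: 0
Sum: 2 + 1 + 1 + 3 + 2 + 0 + 0 = 9

There are 9 inversions.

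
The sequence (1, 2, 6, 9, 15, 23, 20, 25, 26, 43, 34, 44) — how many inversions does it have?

2

Count, for each position, how many later elements it exceeds:
1: 0
2: 0
6: 0
9: 0
15: 0
23: 1
20: 0
25: 0
26: 0
43: 1
34: 0
44: 0
Sum: 0 + 0 + 0 + 0 + 0 + 1 + 0 + 0 + 0 + 1 + 0 + 0 = 2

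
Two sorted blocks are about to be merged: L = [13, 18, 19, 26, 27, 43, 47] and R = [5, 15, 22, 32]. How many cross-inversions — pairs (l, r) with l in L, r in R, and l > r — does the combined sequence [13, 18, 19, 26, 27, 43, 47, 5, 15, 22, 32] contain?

19 cross-inversions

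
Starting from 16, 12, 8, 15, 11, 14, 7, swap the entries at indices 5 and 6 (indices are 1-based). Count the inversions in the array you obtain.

Positions 5 and 6 hold 11 and 14; after swapping, the array is [16, 12, 8, 15, 14, 11, 7].
Element-by-element contributions:
16 → 12, 8, 15, 14, 11, 7 → 6
12 → 8, 11, 7 → 3
8 → 7 → 1
15 → 14, 11, 7 → 3
14 → 11, 7 → 2
11 → 7 → 1
7 → none → 0
Sum: 6 + 3 + 1 + 3 + 2 + 1 + 0 = 16

16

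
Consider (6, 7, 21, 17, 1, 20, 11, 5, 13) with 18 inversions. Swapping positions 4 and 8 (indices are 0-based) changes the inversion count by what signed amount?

+5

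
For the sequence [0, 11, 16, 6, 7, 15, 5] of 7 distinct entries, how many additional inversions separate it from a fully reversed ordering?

11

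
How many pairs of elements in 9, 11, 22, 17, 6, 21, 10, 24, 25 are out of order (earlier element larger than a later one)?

10

Sweep left to right; for each value list the smaller values that follow it:
9: 1
11: 2
22: 4
17: 2
6: 0
21: 1
10: 0
24: 0
25: 0
Sum: 1 + 2 + 4 + 2 + 0 + 1 + 0 + 0 + 0 = 10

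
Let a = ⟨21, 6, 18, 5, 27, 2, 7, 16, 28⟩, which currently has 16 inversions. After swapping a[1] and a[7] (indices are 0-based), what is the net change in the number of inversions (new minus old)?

Positions 1 and 7 hold 6 and 16; after swapping, the array is [21, 16, 18, 5, 27, 2, 7, 6, 28].
Count, for each position, how many later elements it exceeds:
21: 6
16: 4
18: 4
5: 1
27: 3
2: 0
7: 1
6: 0
28: 0
Sum: 6 + 4 + 4 + 1 + 3 + 0 + 1 + 0 + 0 = 19
Change: 19 − 16 = +3

+3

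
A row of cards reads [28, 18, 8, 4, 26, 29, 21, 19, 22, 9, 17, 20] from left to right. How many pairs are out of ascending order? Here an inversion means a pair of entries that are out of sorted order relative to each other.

Element-by-element contributions:
28: 10
18: 4
8: 1
4: 0
26: 6
29: 6
21: 4
19: 2
22: 3
9: 0
17: 0
20: 0
Sum: 10 + 4 + 1 + 0 + 6 + 6 + 4 + 2 + 3 + 0 + 0 + 0 = 36

There are 36 inversions.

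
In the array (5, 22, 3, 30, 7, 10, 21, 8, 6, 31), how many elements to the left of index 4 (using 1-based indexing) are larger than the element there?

0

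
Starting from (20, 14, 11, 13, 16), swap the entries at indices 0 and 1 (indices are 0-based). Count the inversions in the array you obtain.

5

Positions 0 and 1 hold 20 and 14; after swapping, the array is [14, 20, 11, 13, 16].
For each element, count later entries that are smaller:
14 → 11, 13 → 2
20 → 11, 13, 16 → 3
11 → none → 0
13 → none → 0
16 → none → 0
Sum: 2 + 3 + 0 + 0 + 0 = 5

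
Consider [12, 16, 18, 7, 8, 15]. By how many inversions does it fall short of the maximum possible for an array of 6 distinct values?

Maximum inversions for 6 distinct elements is C(6, 2) = 6·5/2 = 15.
Current inversions — for each element, count later smaller elements:
12: 2
16: 3
18: 3
7: 0
8: 0
15: 0
Current total: 2 + 3 + 3 + 0 + 0 + 0 = 8
Shortfall: 15 − 8 = 7

7 inversions short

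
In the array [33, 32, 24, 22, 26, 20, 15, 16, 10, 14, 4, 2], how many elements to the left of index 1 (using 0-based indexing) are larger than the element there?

The element at index 1 is 32.
Elements before it: 33
Those larger than 32: 33

1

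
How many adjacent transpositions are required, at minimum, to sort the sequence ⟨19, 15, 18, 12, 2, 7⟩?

Adjacent swaps: 13

The minimum number of adjacent swaps to sort an array equals its inversion count, since every such swap removes exactly one inversion.
Count inversions — for each element, later elements that are smaller:
19: 15, 18, 12, 2, 7 → 5
15: 12, 2, 7 → 3
18: 12, 2, 7 → 3
12: 2, 7 → 2
2: none → 0
7: none → 0
Total inversions: 5 + 3 + 3 + 2 + 0 + 0 = 13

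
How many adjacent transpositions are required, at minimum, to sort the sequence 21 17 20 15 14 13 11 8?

The minimum number of adjacent swaps to sort an array equals its inversion count, since every such swap removes exactly one inversion.
Count inversions — for each element, later elements that are smaller:
21: 17, 20, 15, 14, 13, 11, 8 → 7
17: 15, 14, 13, 11, 8 → 5
20: 15, 14, 13, 11, 8 → 5
15: 14, 13, 11, 8 → 4
14: 13, 11, 8 → 3
13: 11, 8 → 2
11: 8 → 1
8: none → 0
Total inversions: 7 + 5 + 5 + 4 + 3 + 2 + 1 + 0 = 27

Adjacent swaps: 27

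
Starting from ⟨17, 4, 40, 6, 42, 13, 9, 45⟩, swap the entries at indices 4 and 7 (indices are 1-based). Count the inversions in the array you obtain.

Positions 4 and 7 hold 6 and 9; after swapping, the array is [17, 4, 40, 9, 42, 13, 6, 45].
Element-by-element contributions:
17: 4
4: 0
40: 3
9: 1
42: 2
13: 1
6: 0
45: 0
Sum: 4 + 0 + 3 + 1 + 2 + 1 + 0 + 0 = 11

11 inversions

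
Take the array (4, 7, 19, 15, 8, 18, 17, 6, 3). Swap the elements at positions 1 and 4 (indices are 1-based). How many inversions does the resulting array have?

There are 23 inversions.

Positions 1 and 4 hold 4 and 15; after swapping, the array is [15, 7, 19, 4, 8, 18, 17, 6, 3].
Element-by-element contributions:
15 → 7, 4, 8, 6, 3 → 5
7 → 4, 6, 3 → 3
19 → 4, 8, 18, 17, 6, 3 → 6
4 → 3 → 1
8 → 6, 3 → 2
18 → 17, 6, 3 → 3
17 → 6, 3 → 2
6 → 3 → 1
3 → none → 0
Sum: 5 + 3 + 6 + 1 + 2 + 3 + 2 + 1 + 0 = 23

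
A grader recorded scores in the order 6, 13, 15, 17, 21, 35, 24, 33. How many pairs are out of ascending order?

For each element, count later entries that are smaller:
6: 0
13: 0
15: 0
17: 0
21: 0
35: 2
24: 0
33: 0
Sum: 0 + 0 + 0 + 0 + 0 + 2 + 0 + 0 = 2

2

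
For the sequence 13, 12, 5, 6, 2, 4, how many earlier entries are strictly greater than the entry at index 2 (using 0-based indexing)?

2 such elements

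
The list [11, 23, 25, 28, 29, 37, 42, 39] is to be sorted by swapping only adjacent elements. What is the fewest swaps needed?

Each adjacent swap fixes exactly one inversion, so the minimum swap count equals the number of inversions.
Count inversions — for each element, later elements that are smaller:
11: none → 0
23: none → 0
25: none → 0
28: none → 0
29: none → 0
37: none → 0
42: 39 → 1
39: none → 0
Total inversions: 0 + 0 + 0 + 0 + 0 + 0 + 1 + 0 = 1

Adjacent swaps: 1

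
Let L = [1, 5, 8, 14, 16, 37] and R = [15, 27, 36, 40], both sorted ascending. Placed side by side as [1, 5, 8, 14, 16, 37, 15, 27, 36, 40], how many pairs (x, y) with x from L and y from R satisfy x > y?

Take each right-half value and tally the left-half values above it:
r = 15: 16, 37 → 2
r = 27: 37 → 1
r = 36: 37 → 1
r = 40: none → 0
Cross-inversions: 2 + 1 + 1 + 0 = 4

4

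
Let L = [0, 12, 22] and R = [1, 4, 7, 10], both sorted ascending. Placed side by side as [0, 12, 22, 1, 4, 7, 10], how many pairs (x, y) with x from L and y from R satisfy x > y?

Split inversions: 8

For each element r of the right run, count left-run elements greater than r:
r = 1: 12, 22 → 2
r = 4: 12, 22 → 2
r = 7: 12, 22 → 2
r = 10: 12, 22 → 2
Cross-inversions: 2 + 2 + 2 + 2 = 8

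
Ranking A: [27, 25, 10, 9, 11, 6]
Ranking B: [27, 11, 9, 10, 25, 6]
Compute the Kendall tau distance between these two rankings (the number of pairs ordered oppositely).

Assign each item its position (1..6) in the first ordering, then rewrite the second ordering as that position sequence:
positions: 27→1, 25→2, 10→3, 9→4, 11→5, 6→6
second ordering as positions: [1, 5, 4, 3, 2, 6]
Discordant pairs = inversions in this position sequence.
1: 0
5: 4, 3, 2 → 3
4: 3, 2 → 2
3: 2 → 1
2: 0
6: 0
Total: 0 + 3 + 2 + 1 + 0 + 0 = 6

There are 6 discordant pairs.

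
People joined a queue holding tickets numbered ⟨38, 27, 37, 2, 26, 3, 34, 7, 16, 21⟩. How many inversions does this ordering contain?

29 inversions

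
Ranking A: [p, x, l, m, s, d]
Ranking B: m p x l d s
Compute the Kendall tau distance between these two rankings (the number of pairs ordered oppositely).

Assign each item its position (1..6) in the first ordering, then rewrite the second ordering as that position sequence:
positions: p→1, x→2, l→3, m→4, s→5, d→6
second ordering as positions: [4, 1, 2, 3, 6, 5]
Discordant pairs = inversions in this position sequence.
4: 1, 2, 3 → 3
1: 0
2: 0
3: 0
6: 5 → 1
5: 0
Total: 3 + 0 + 0 + 0 + 1 + 0 = 4

4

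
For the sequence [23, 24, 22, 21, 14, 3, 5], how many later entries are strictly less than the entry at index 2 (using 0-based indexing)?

4 such elements

The element at index 2 is 22.
Elements after it: 21, 14, 3, 5
Those smaller than 22: 21, 14, 3, 5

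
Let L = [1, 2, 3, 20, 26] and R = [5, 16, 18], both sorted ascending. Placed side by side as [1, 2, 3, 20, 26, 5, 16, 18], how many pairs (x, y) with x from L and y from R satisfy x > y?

6 split inversions

Count, for every r in R, how many entries of L exceed r:
r = 5: 20, 26 → 2
r = 16: 20, 26 → 2
r = 18: 20, 26 → 2
Cross-inversions: 2 + 2 + 2 = 6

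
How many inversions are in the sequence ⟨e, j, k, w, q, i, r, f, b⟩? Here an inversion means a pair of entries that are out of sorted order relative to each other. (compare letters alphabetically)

Sweep left to right; for each value list the smaller values that follow it:
e → b → 1
j → i, f, b → 3
k → i, f, b → 3
w → q, i, r, f, b → 5
q → i, f, b → 3
i → f, b → 2
r → f, b → 2
f → b → 1
b → none → 0
Sum: 1 + 3 + 3 + 5 + 3 + 2 + 2 + 1 + 0 = 20

20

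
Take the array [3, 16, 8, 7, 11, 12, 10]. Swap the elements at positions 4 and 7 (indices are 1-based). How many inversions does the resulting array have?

There are 9 inversions.

Positions 4 and 7 hold 7 and 10; after swapping, the array is [3, 16, 8, 10, 11, 12, 7].
Sweep left to right; for each value list the smaller values that follow it:
3 → none → 0
16 → 8, 10, 11, 12, 7 → 5
8 → 7 → 1
10 → 7 → 1
11 → 7 → 1
12 → 7 → 1
7 → none → 0
Sum: 0 + 5 + 1 + 1 + 1 + 1 + 0 = 9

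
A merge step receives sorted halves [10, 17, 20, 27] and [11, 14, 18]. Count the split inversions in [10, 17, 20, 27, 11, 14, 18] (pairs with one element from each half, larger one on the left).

8 split inversions

Count, for every r in R, how many entries of L exceed r:
r = 11: 17, 20, 27 → 3
r = 14: 17, 20, 27 → 3
r = 18: 20, 27 → 2
Cross-inversions: 3 + 3 + 2 = 8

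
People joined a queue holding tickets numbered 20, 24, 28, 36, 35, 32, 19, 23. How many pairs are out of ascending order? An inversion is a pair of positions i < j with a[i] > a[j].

14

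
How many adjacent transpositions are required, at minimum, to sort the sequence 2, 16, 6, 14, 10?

Each adjacent swap fixes exactly one inversion, so the minimum swap count equals the number of inversions.
Count inversions — for each element, later elements that are smaller:
2: none → 0
16: 6, 14, 10 → 3
6: none → 0
14: 10 → 1
10: none → 0
Total inversions: 0 + 3 + 0 + 1 + 0 = 4

4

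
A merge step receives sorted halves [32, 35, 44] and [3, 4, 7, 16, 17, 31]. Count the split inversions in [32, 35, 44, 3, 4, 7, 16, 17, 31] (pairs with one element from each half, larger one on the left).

18

For each element r of the right run, count left-run elements greater than r:
r = 3: 32, 35, 44 → 3
r = 4: 32, 35, 44 → 3
r = 7: 32, 35, 44 → 3
r = 16: 32, 35, 44 → 3
r = 17: 32, 35, 44 → 3
r = 31: 32, 35, 44 → 3
Cross-inversions: 3 + 3 + 3 + 3 + 3 + 3 = 18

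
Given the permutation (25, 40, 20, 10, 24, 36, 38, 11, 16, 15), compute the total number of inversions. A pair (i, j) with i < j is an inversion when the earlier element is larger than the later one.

28

For each element, count later entries that are smaller:
25: 6
40: 8
20: 4
10: 0
24: 3
36: 3
38: 3
11: 0
16: 1
15: 0
Sum: 6 + 8 + 4 + 0 + 3 + 3 + 3 + 0 + 1 + 0 = 28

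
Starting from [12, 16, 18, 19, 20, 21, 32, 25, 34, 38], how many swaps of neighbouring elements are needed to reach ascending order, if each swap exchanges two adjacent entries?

1

The minimum number of adjacent swaps to sort an array equals its inversion count, since every such swap removes exactly one inversion.
Count inversions — for each element, later elements that are smaller:
12: none → 0
16: none → 0
18: none → 0
19: none → 0
20: none → 0
21: none → 0
32: 25 → 1
25: none → 0
34: none → 0
38: none → 0
Total inversions: 0 + 0 + 0 + 0 + 0 + 0 + 1 + 0 + 0 + 0 = 1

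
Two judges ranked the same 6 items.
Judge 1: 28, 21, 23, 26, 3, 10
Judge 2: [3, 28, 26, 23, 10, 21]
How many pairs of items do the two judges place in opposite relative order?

Assign each item its position (1..6) in the first ordering, then rewrite the second ordering as that position sequence:
positions: 28→1, 21→2, 23→3, 26→4, 3→5, 10→6
second ordering as positions: [5, 1, 4, 3, 6, 2]
Discordant pairs = inversions in this position sequence.
5: 1, 4, 3, 2 → 4
1: 0
4: 3, 2 → 2
3: 2 → 1
6: 2 → 1
2: 0
Total: 4 + 0 + 2 + 1 + 1 + 0 = 8

There are 8 discordant pairs.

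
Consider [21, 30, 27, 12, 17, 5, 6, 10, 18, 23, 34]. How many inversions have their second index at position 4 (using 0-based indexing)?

The element at index 4 is 17.
Elements before it: 21, 30, 27, 12
Those larger than 17: 21, 30, 27

3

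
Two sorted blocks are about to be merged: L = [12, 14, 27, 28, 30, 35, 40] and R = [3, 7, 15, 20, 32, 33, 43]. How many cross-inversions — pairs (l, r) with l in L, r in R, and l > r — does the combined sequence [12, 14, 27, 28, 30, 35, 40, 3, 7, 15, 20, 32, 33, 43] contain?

Split inversions: 28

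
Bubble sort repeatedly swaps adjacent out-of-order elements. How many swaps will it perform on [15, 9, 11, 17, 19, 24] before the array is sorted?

2

Each adjacent swap fixes exactly one inversion, so the minimum swap count equals the number of inversions.
Count inversions — for each element, later elements that are smaller:
15: 9, 11 → 2
9: none → 0
11: none → 0
17: none → 0
19: none → 0
24: none → 0
Total inversions: 2 + 0 + 0 + 0 + 0 + 0 = 2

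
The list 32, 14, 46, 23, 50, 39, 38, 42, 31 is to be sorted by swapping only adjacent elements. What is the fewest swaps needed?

Each adjacent swap fixes exactly one inversion, so the minimum swap count equals the number of inversions.
Count inversions — for each element, later elements that are smaller:
32: 14, 23, 31 → 3
14: none → 0
46: 23, 39, 38, 42, 31 → 5
23: none → 0
50: 39, 38, 42, 31 → 4
39: 38, 31 → 2
38: 31 → 1
42: 31 → 1
31: none → 0
Total inversions: 3 + 0 + 5 + 0 + 4 + 2 + 1 + 1 + 0 = 16

16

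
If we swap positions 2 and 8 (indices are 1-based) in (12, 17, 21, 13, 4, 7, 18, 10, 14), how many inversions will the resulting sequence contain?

16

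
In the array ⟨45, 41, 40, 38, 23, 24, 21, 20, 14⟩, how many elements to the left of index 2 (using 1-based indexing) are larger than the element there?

The element at index 2 is 41.
Elements before it: 45
Those larger than 41: 45

1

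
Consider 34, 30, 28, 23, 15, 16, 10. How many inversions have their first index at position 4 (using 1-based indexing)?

3 such elements

The element at index 4 is 23.
Elements after it: 15, 16, 10
Those smaller than 23: 15, 16, 10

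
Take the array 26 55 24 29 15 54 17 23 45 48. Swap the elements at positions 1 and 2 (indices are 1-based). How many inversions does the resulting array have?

Inversions: 23

Positions 1 and 2 hold 26 and 55; after swapping, the array is [55, 26, 24, 29, 15, 54, 17, 23, 45, 48].
For each element, count later entries that are smaller:
55 → 26, 24, 29, 15, 54, 17, 23, 45, 48 → 9
26 → 24, 15, 17, 23 → 4
24 → 15, 17, 23 → 3
29 → 15, 17, 23 → 3
15 → none → 0
54 → 17, 23, 45, 48 → 4
17 → none → 0
23 → none → 0
45 → none → 0
48 → none → 0
Sum: 9 + 4 + 3 + 3 + 0 + 4 + 0 + 0 + 0 + 0 = 23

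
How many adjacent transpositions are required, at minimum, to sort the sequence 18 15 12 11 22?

Each adjacent swap fixes exactly one inversion, so the minimum swap count equals the number of inversions.
Count inversions — for each element, later elements that are smaller:
18: 15, 12, 11 → 3
15: 12, 11 → 2
12: 11 → 1
11: none → 0
22: none → 0
Total inversions: 3 + 2 + 1 + 0 + 0 = 6

Swaps: 6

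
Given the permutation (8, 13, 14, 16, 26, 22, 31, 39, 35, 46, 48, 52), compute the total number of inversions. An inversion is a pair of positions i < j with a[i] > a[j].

Sweep left to right; for each value list the smaller values that follow it:
8: 0
13: 0
14: 0
16: 0
26: 1
22: 0
31: 0
39: 1
35: 0
46: 0
48: 0
52: 0
Sum: 0 + 0 + 0 + 0 + 1 + 0 + 0 + 1 + 0 + 0 + 0 + 0 = 2

2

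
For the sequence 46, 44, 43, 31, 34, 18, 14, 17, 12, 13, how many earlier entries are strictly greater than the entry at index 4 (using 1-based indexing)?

3 such elements

The element at index 4 is 31.
Elements before it: 46, 44, 43
Those larger than 31: 46, 44, 43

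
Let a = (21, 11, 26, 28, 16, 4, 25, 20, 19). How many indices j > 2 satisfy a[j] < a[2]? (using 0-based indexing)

The element at index 2 is 26.
Elements after it: 28, 16, 4, 25, 20, 19
Those smaller than 26: 16, 4, 25, 20, 19

5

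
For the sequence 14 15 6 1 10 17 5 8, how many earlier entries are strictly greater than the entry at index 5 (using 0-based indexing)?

The element at index 5 is 17.
Elements before it: 14, 15, 6, 1, 10
None of them are larger than 17.

0 such elements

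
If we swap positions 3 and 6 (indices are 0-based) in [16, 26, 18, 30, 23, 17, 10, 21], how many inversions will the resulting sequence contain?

Positions 3 and 6 hold 30 and 10; after swapping, the array is [16, 26, 18, 10, 23, 17, 30, 21].
For each element, count later entries that are smaller:
16: 1
26: 5
18: 2
10: 0
23: 2
17: 0
30: 1
21: 0
Sum: 1 + 5 + 2 + 0 + 2 + 0 + 1 + 0 = 11

11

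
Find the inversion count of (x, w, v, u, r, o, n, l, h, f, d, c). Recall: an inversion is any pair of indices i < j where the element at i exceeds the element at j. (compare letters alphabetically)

Count, for each position, how many later elements it exceeds:
x → w, v, u, r, o, n, l, h, f, d, c → 11
w → v, u, r, o, n, l, h, f, d, c → 10
v → u, r, o, n, l, h, f, d, c → 9
u → r, o, n, l, h, f, d, c → 8
r → o, n, l, h, f, d, c → 7
o → n, l, h, f, d, c → 6
n → l, h, f, d, c → 5
l → h, f, d, c → 4
h → f, d, c → 3
f → d, c → 2
d → c → 1
c → none → 0
Sum: 11 + 10 + 9 + 8 + 7 + 6 + 5 + 4 + 3 + 2 + 1 + 0 = 66

Inversions: 66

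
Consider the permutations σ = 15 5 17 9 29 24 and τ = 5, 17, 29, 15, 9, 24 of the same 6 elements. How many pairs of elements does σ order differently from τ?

Discordant pairs: 4

Assign each item its position (1..6) in the first ordering, then rewrite the second ordering as that position sequence:
positions: 15→1, 5→2, 17→3, 9→4, 29→5, 24→6
second ordering as positions: [2, 3, 5, 1, 4, 6]
Discordant pairs = inversions in this position sequence.
2: 1 → 1
3: 1 → 1
5: 1, 4 → 2
1: 0
4: 0
6: 0
Total: 1 + 1 + 2 + 0 + 0 + 0 = 4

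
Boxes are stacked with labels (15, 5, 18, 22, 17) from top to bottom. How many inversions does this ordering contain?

Count, for each position, how many later elements it exceeds:
15 → 5 → 1
5 → none → 0
18 → 17 → 1
22 → 17 → 1
17 → none → 0
Sum: 1 + 0 + 1 + 1 + 0 = 3

3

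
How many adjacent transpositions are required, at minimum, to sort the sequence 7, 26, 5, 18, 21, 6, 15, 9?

Adjacent swaps: 15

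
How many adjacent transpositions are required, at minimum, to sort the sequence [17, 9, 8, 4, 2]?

Minimum adjacent swaps = number of inversions (each swap of adjacent out-of-order elements removes one inversion and no swap can remove more).
Count inversions — for each element, later elements that are smaller:
17: 9, 8, 4, 2 → 4
9: 8, 4, 2 → 3
8: 4, 2 → 2
4: 2 → 1
2: none → 0
Total inversions: 4 + 3 + 2 + 1 + 0 = 10

10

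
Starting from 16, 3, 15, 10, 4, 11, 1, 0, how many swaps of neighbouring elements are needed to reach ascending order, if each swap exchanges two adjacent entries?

22 adjacent swaps

Each adjacent swap fixes exactly one inversion, so the minimum swap count equals the number of inversions.
Count inversions — for each element, later elements that are smaller:
16: 3, 15, 10, 4, 11, 1, 0 → 7
3: 1, 0 → 2
15: 10, 4, 11, 1, 0 → 5
10: 4, 1, 0 → 3
4: 1, 0 → 2
11: 1, 0 → 2
1: 0 → 1
0: none → 0
Total inversions: 7 + 2 + 5 + 3 + 2 + 2 + 1 + 0 = 22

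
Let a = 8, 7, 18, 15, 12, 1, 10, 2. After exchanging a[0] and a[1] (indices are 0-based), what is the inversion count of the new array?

17

Positions 0 and 1 hold 8 and 7; after swapping, the array is [7, 8, 18, 15, 12, 1, 10, 2].
Sweep left to right; for each value list the smaller values that follow it:
7 → 1, 2 → 2
8 → 1, 2 → 2
18 → 15, 12, 1, 10, 2 → 5
15 → 12, 1, 10, 2 → 4
12 → 1, 10, 2 → 3
1 → none → 0
10 → 2 → 1
2 → none → 0
Sum: 2 + 2 + 5 + 4 + 3 + 0 + 1 + 0 = 17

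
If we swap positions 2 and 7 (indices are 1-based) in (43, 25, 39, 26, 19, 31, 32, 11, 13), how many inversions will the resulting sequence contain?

Inversions: 31

Positions 2 and 7 hold 25 and 32; after swapping, the array is [43, 32, 39, 26, 19, 31, 25, 11, 13].
Element-by-element contributions:
43: 8
32: 6
39: 6
26: 4
19: 2
31: 3
25: 2
11: 0
13: 0
Sum: 8 + 6 + 6 + 4 + 2 + 3 + 2 + 0 + 0 = 31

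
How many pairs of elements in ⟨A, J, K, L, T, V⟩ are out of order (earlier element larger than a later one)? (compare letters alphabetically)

Listing every pair i<j with a[i]>a[j] (using 0-based positions):
(none)
That's 0 pairs.

0 inversions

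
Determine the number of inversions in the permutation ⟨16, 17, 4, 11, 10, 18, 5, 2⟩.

There are 19 inversions.

Element-by-element contributions:
16: 5
17: 5
4: 1
11: 3
10: 2
18: 2
5: 1
2: 0
Sum: 5 + 5 + 1 + 3 + 2 + 2 + 1 + 0 = 19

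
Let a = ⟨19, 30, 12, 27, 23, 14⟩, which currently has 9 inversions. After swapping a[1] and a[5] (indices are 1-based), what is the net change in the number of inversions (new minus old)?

Positions 1 and 5 hold 19 and 23; after swapping, the array is [23, 30, 12, 27, 19, 14].
Count, for each position, how many later elements it exceeds:
23 → 12, 19, 14 → 3
30 → 12, 27, 19, 14 → 4
12 → none → 0
27 → 19, 14 → 2
19 → 14 → 1
14 → none → 0
Sum: 3 + 4 + 0 + 2 + 1 + 0 = 10
Change: 10 − 9 = +1

+1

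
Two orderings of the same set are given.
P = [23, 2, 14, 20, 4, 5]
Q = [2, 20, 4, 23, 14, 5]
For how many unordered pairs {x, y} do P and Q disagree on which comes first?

5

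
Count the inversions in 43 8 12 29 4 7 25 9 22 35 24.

25 out-of-order pairs

For each element, count later entries that are smaller:
43 → 8, 12, 29, 4, 7, 25, 9, 22, 35, 24 → 10
8 → 4, 7 → 2
12 → 4, 7, 9 → 3
29 → 4, 7, 25, 9, 22, 24 → 6
4 → none → 0
7 → none → 0
25 → 9, 22, 24 → 3
9 → none → 0
22 → none → 0
35 → 24 → 1
24 → none → 0
Sum: 10 + 2 + 3 + 6 + 0 + 0 + 3 + 0 + 0 + 1 + 0 = 25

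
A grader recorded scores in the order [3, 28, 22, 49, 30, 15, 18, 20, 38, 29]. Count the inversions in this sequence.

For each element, count later entries that are smaller:
3 → none → 0
28 → 22, 15, 18, 20 → 4
22 → 15, 18, 20 → 3
49 → 30, 15, 18, 20, 38, 29 → 6
30 → 15, 18, 20, 29 → 4
15 → none → 0
18 → none → 0
20 → none → 0
38 → 29 → 1
29 → none → 0
Sum: 0 + 4 + 3 + 6 + 4 + 0 + 0 + 0 + 1 + 0 = 18

18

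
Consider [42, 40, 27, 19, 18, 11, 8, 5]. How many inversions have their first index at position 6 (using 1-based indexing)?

2 such elements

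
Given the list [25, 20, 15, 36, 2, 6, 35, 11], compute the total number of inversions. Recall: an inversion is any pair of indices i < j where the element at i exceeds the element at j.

17 inversions

Count, for each position, how many later elements it exceeds:
25: 5
20: 4
15: 3
36: 4
2: 0
6: 0
35: 1
11: 0
Sum: 5 + 4 + 3 + 4 + 0 + 0 + 1 + 0 = 17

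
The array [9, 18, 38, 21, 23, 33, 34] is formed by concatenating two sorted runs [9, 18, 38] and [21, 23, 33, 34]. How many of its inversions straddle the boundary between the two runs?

4

Count, for every r in R, how many entries of L exceed r:
r = 21: 38 → 1
r = 23: 38 → 1
r = 33: 38 → 1
r = 34: 38 → 1
Cross-inversions: 1 + 1 + 1 + 1 = 4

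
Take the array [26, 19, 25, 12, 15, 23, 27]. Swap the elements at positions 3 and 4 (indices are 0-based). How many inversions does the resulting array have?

11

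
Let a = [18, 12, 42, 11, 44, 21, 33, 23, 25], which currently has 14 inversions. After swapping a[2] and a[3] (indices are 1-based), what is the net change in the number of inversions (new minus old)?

+1

Positions 2 and 3 hold 12 and 42; after swapping, the array is [18, 42, 12, 11, 44, 21, 33, 23, 25].
Element-by-element contributions:
18 → 12, 11 → 2
42 → 12, 11, 21, 33, 23, 25 → 6
12 → 11 → 1
11 → none → 0
44 → 21, 33, 23, 25 → 4
21 → none → 0
33 → 23, 25 → 2
23 → none → 0
25 → none → 0
Sum: 2 + 6 + 1 + 0 + 4 + 0 + 2 + 0 + 0 = 15
Change: 15 − 14 = +1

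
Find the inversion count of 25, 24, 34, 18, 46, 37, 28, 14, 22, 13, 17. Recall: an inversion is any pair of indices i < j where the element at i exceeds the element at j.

There are 38 inversions.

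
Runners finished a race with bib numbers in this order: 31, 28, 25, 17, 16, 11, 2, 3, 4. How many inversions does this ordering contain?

33

Count, for each position, how many later elements it exceeds:
31: 8
28: 7
25: 6
17: 5
16: 4
11: 3
2: 0
3: 0
4: 0
Sum: 8 + 7 + 6 + 5 + 4 + 3 + 0 + 0 + 0 = 33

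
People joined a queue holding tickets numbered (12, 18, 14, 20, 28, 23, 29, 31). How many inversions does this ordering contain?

Inversions: 2

For each element, count later entries that are smaller:
12: 0
18: 1
14: 0
20: 0
28: 1
23: 0
29: 0
31: 0
Sum: 0 + 1 + 0 + 0 + 1 + 0 + 0 + 0 = 2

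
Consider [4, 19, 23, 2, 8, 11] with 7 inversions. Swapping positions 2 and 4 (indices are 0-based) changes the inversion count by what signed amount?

-1

Positions 2 and 4 hold 23 and 8; after swapping, the array is [4, 19, 8, 2, 23, 11].
Count, for each position, how many later elements it exceeds:
4 → 2 → 1
19 → 8, 2, 11 → 3
8 → 2 → 1
2 → none → 0
23 → 11 → 1
11 → none → 0
Sum: 1 + 3 + 1 + 0 + 1 + 0 = 6
Change: 6 − 7 = -1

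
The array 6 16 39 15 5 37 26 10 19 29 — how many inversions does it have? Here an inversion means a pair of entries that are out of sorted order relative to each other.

19

Sweep left to right; for each value list the smaller values that follow it:
6: 1
16: 3
39: 7
15: 2
5: 0
37: 4
26: 2
10: 0
19: 0
29: 0
Sum: 1 + 3 + 7 + 2 + 0 + 4 + 2 + 0 + 0 + 0 = 19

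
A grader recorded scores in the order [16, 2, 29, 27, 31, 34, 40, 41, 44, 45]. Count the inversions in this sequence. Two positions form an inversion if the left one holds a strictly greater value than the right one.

2 inversions

Count, for each position, how many later elements it exceeds:
16: 1
2: 0
29: 1
27: 0
31: 0
34: 0
40: 0
41: 0
44: 0
45: 0
Sum: 1 + 0 + 1 + 0 + 0 + 0 + 0 + 0 + 0 + 0 = 2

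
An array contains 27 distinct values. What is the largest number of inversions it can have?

The maximum occurs when the array is in strictly decreasing order: every one of the C(27, 2) pairs is inverted.
C(27, 2) = 27·26/2 = 351

351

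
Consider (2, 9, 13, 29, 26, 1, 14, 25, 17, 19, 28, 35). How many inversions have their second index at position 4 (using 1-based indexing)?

0

The element at index 4 is 29.
Elements before it: 2, 9, 13
None of them are larger than 29.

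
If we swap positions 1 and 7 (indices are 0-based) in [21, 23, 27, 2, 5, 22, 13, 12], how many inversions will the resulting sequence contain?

Inversions: 12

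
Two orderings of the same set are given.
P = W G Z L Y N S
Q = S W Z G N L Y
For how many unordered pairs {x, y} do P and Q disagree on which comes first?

9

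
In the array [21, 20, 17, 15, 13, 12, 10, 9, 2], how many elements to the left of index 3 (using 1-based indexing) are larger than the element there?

The element at index 3 is 17.
Elements before it: 21, 20
Those larger than 17: 21, 20

2 such elements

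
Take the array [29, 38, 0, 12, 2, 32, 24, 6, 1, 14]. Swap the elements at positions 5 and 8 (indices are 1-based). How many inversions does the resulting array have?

Positions 5 and 8 hold 2 and 6; after swapping, the array is [29, 38, 0, 12, 6, 32, 24, 2, 1, 14].
Sweep left to right; for each value list the smaller values that follow it:
29 → 0, 12, 6, 24, 2, 1, 14 → 7
38 → 0, 12, 6, 32, 24, 2, 1, 14 → 8
0 → none → 0
12 → 6, 2, 1 → 3
6 → 2, 1 → 2
32 → 24, 2, 1, 14 → 4
24 → 2, 1, 14 → 3
2 → 1 → 1
1 → none → 0
14 → none → 0
Sum: 7 + 8 + 0 + 3 + 2 + 4 + 3 + 1 + 0 + 0 = 28

28 inversions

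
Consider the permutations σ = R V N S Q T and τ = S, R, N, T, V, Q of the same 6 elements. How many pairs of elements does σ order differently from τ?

6

Assign each item its position (1..6) in the first ordering, then rewrite the second ordering as that position sequence:
positions: R→1, V→2, N→3, S→4, Q→5, T→6
second ordering as positions: [4, 1, 3, 6, 2, 5]
Discordant pairs = inversions in this position sequence.
4: 1, 3, 2 → 3
1: 0
3: 2 → 1
6: 2, 5 → 2
2: 0
5: 0
Total: 3 + 0 + 1 + 2 + 0 + 0 = 6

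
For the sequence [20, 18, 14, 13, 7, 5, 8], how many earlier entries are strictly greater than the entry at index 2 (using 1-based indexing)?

The element at index 2 is 18.
Elements before it: 20
Those larger than 18: 20

1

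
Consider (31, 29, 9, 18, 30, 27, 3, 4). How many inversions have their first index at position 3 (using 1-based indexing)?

2

The element at index 3 is 9.
Elements after it: 18, 30, 27, 3, 4
Those smaller than 9: 3, 4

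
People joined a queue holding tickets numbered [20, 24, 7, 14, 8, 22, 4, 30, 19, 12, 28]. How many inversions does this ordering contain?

Count, for each position, how many later elements it exceeds:
20 → 7, 14, 8, 4, 19, 12 → 6
24 → 7, 14, 8, 22, 4, 19, 12 → 7
7 → 4 → 1
14 → 8, 4, 12 → 3
8 → 4 → 1
22 → 4, 19, 12 → 3
4 → none → 0
30 → 19, 12, 28 → 3
19 → 12 → 1
12 → none → 0
28 → none → 0
Sum: 6 + 7 + 1 + 3 + 1 + 3 + 0 + 3 + 1 + 0 + 0 = 25

Inversions: 25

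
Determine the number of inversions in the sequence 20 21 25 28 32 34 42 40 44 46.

Element-by-element contributions:
20: 0
21: 0
25: 0
28: 0
32: 0
34: 0
42: 1
40: 0
44: 0
46: 0
Sum: 0 + 0 + 0 + 0 + 0 + 0 + 1 + 0 + 0 + 0 = 1

1 out-of-order pair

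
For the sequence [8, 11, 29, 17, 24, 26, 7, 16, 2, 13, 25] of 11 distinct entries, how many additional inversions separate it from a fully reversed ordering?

Maximum inversions for 11 distinct elements is C(11, 2) = 11·10/2 = 55.
Current inversions — for each element, count later smaller elements:
8: 2
11: 2
29: 8
17: 4
24: 4
26: 5
7: 1
16: 2
2: 0
13: 0
25: 0
Current total: 2 + 2 + 8 + 4 + 4 + 5 + 1 + 2 + 0 + 0 + 0 = 28
Shortfall: 55 − 28 = 27

27 inversions short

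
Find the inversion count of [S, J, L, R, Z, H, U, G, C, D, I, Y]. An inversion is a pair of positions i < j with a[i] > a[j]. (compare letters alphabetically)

For each element, count later entries that are smaller:
S → J, L, R, H, G, C, D, I → 8
J → H, G, C, D, I → 5
L → H, G, C, D, I → 5
R → H, G, C, D, I → 5
Z → H, U, G, C, D, I, Y → 7
H → G, C, D → 3
U → G, C, D, I → 4
G → C, D → 2
C → none → 0
D → none → 0
I → none → 0
Y → none → 0
Sum: 8 + 5 + 5 + 5 + 7 + 3 + 4 + 2 + 0 + 0 + 0 + 0 = 39

39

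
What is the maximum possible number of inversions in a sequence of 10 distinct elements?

A reversed (strictly descending) arrangement makes every pair an inversion, giving C(10, 2) inversions.
C(10, 2) = 10·9/2 = 45

45 inversions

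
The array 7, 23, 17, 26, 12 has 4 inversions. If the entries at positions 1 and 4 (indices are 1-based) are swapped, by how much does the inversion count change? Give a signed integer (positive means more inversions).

+5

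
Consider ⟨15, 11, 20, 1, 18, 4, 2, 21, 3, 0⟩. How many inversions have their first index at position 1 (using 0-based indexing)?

5

The element at index 1 is 11.
Elements after it: 20, 1, 18, 4, 2, 21, 3, 0
Those smaller than 11: 1, 4, 2, 3, 0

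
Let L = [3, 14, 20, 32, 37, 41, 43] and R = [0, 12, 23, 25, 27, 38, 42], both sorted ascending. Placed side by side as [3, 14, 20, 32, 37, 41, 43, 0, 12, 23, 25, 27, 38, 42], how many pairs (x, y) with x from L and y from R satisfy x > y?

Take each right-half value and tally the left-half values above it:
r = 0: 3, 14, 20, 32, 37, 41, 43 → 7
r = 12: 14, 20, 32, 37, 41, 43 → 6
r = 23: 32, 37, 41, 43 → 4
r = 25: 32, 37, 41, 43 → 4
r = 27: 32, 37, 41, 43 → 4
r = 38: 41, 43 → 2
r = 42: 43 → 1
Cross-inversions: 7 + 6 + 4 + 4 + 4 + 2 + 1 = 28

28 split inversions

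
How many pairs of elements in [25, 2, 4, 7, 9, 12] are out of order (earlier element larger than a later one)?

5

Element-by-element contributions:
25 → 2, 4, 7, 9, 12 → 5
2 → none → 0
4 → none → 0
7 → none → 0
9 → none → 0
12 → none → 0
Sum: 5 + 0 + 0 + 0 + 0 + 0 = 5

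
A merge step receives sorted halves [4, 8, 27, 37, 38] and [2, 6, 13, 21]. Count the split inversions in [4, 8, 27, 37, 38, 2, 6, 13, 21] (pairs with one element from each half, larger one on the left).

Count, for every r in R, how many entries of L exceed r:
r = 2: 4, 8, 27, 37, 38 → 5
r = 6: 8, 27, 37, 38 → 4
r = 13: 27, 37, 38 → 3
r = 21: 27, 37, 38 → 3
Cross-inversions: 5 + 4 + 3 + 3 = 15

Cross-inversions: 15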